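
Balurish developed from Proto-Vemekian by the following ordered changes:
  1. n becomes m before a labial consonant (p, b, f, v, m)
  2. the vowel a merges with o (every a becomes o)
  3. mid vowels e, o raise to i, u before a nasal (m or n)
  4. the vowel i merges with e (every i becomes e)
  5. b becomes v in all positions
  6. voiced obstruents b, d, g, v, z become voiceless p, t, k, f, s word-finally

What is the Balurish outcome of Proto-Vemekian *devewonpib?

devewumpef

Balurish: *devewonpib > devewompib > devewumpib > devewumpeb > devewumpev > devewumpef  (by nasal place assimilation, pre-nasal raising, vowel merger, unconditioned shift, final devoicing)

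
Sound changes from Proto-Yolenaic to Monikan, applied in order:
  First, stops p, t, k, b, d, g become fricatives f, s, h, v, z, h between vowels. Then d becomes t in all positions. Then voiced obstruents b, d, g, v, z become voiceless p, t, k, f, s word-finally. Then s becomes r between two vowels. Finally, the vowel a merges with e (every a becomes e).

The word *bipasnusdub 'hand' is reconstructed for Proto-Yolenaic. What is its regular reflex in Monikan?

Monikan: *bipasnusdub > bifasnusdub > bifasnustub > bifasnustup > bifesnustup  (by intervocalic lenition, unconditioned shift, final devoicing, vowel merger)

bifesnustup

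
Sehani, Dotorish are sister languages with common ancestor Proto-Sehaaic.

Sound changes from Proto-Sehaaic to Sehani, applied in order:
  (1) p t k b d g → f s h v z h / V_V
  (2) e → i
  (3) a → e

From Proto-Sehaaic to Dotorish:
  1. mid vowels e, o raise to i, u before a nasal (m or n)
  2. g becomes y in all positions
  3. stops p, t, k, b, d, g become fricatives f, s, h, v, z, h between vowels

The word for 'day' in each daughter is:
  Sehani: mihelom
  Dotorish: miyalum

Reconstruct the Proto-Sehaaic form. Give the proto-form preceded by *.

*migalom

Position 3: Sehani has h, Dotorish has y. Taking the neighbouring segments as reconstructed: Sehani h could go back to *k or *g or *h; Dotorish y could go back to *g or *y — the one source consistent with every daughter is *g.
Position 6: Sehani has o, Dotorish has u. Sehani preserves o here (none of its changes turn any other segment into o), so the proto-segment is *o.
Position 4: Sehani has e, Dotorish has a. Dotorish preserves a here (none of its changes turn any other segment into a), so the proto-segment is *a.
The remaining positions agree across the daughters. Check the candidate against every language:
Sehani: start from *migalom.
  rule 1 (intervocalic lenition): migalom → mihalom
  rule 2: no change — mihalom
  rule 3 (vowel merger): mihalom → mihelom
  ⇒ Sehani mihelom
Dotorish: *migalom > migalum > miyalum  (by pre-nasal raising, unconditioned shift)
No other proto-form is consistent with every reflex, so the reconstruction is *migalom.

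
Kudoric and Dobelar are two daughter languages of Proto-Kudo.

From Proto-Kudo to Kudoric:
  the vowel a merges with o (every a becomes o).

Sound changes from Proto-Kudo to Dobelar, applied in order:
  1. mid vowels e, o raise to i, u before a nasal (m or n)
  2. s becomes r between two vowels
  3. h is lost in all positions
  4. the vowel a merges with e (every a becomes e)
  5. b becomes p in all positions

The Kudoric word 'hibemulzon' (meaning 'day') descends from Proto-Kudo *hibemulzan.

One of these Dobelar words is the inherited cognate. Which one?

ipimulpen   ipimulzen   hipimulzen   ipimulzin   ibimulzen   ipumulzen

ipimulzen

Dobelar: *hibemulzan
  hibemulzan → hibimulzan   [pre-nasal raising]
  hibimulzan (rule 2 does not apply)
  hibimulzan → ibimulzan   [h-loss]
  ibimulzan → ibimulzen   [vowel merger]
  ibimulzen → ipimulzen   [unconditioned shift]
  giving Dobelar ipimulzen.
The other candidates each miss or misapply at least one Dobelar change.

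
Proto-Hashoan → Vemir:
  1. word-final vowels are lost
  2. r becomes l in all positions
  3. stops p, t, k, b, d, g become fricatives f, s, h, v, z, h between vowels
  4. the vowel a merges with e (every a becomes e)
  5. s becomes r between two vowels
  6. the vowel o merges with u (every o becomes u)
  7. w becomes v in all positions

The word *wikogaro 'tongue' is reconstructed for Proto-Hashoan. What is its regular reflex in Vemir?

vihuhel

Vemir: *wikogaro > wikogar > wikogal > wihohal > wihohel > wihuhel > vihuhel  (by apocope, unconditioned shift, intervocalic lenition, vowel merger, vowel merger, unconditioned shift)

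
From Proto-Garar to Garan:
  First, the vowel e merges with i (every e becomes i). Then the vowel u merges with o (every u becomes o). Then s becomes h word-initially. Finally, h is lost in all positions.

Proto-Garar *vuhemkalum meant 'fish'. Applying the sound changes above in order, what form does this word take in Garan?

Garan: start from *vuhemkalum.
  rule 1 (vowel merger): vuhemkalum → vuhimkalum
  rule 2 (vowel merger): vuhimkalum → vohimkalom
  rule 3: no change — vohimkalom
  rule 4 (h-loss): vohimkalom → voimkalom
  ⇒ Garan voimkalom

voimkalom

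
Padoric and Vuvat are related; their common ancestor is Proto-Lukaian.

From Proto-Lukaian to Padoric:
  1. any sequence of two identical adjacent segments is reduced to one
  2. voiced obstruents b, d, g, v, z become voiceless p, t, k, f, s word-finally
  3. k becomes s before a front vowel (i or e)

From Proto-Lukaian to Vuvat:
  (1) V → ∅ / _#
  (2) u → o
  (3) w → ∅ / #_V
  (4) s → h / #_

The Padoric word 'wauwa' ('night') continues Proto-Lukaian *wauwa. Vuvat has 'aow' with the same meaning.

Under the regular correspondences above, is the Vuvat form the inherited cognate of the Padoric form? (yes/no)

Derive the expected Vuvat reflex of *wauwa:
Vuvat: start from *wauwa.
  rule 1 (apocope): wauwa → wauw
  rule 2 (vowel merger): wauw → waow
  rule 3 (glide loss): waow → aow
  rule 4: no change — aow
  ⇒ Vuvat aow
Vuvat 'aow' matches the regular reflex exactly, so the pair is cognate.

yes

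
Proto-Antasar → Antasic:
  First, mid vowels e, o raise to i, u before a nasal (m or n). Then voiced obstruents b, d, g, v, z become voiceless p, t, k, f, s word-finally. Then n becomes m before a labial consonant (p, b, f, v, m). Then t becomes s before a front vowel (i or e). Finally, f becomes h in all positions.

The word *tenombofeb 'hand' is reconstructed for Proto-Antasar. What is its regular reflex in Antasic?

Antasic: *tenombofeb
  tenombofeb → tinumbofeb   [pre-nasal raising]
  tinumbofeb → tinumbofep   [final devoicing]
  tinumbofep (rule 3 does not apply)
  tinumbofep → sinumbofep   [palatalisation]
  sinumbofep → sinumbohep   [unconditioned shift]
  giving Antasic sinumbohep.

sinumbohep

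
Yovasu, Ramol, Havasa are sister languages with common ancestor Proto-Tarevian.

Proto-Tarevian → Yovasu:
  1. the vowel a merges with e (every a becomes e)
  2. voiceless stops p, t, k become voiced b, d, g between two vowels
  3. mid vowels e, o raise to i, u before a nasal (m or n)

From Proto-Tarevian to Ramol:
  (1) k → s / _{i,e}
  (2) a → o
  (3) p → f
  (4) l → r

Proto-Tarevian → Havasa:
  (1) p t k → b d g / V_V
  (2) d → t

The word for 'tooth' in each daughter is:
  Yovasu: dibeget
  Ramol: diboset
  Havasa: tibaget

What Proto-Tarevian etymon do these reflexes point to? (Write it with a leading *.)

Position 4: Yovasu has e, Ramol has o, Havasa has a. Havasa preserves a here (none of its changes turn any other segment into a), so the proto-segment is *a.
Position 1: Yovasu has d, Ramol has d, Havasa has t. Ramol preserves d here (none of its changes turn any other segment into d), so the proto-segment is *d.
Position 5: Yovasu has g, Ramol has s, Havasa has g. Taking the neighbouring segments as reconstructed: Yovasu g could go back to *k or *g; Ramol s could go back to *k or *s; Havasa g could go back to *k or *g — the one source consistent with every daughter is *k.
Verify the candidate proto-form against each daughter:
Yovasu: *dibaket
  dibaket → dibeket   [vowel merger]
  dibeket → dibeget   [intervocalic voicing]
  dibeget (rule 3 does not apply)
  giving Yovasu dibeget.
Ramol: start from *dibaket.
  rule 1 (palatalisation): dibaket → dibaset
  rule 2 (vowel merger): dibaset → diboset
  rule 3: no change — diboset
  rule 4: no change — diboset
  ⇒ Ramol diboset
Havasa: start from *dibaket.
  rule 1 (intervocalic voicing): dibaket → dibaget
  rule 2 (unconditioned shift): dibaget → tibaget
  ⇒ Havasa tibaget
No other proto-form is consistent with every reflex, so the reconstruction is *dibaket.

*dibaket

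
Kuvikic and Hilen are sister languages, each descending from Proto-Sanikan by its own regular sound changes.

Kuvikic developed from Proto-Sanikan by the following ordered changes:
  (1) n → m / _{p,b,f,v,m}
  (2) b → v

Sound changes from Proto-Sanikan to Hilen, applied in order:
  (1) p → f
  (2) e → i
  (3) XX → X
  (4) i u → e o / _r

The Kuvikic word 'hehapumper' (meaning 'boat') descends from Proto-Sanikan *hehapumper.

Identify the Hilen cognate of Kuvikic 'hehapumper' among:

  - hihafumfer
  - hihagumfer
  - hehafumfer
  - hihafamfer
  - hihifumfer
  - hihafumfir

hihafumfer

Hilen: start from *hehapumper.
  rule 1 (unconditioned shift): hehapumper → hehafumfer
  rule 2 (vowel merger): hehafumfer → hihafumfir
  rule 3: no change — hihafumfir
  rule 4 (pre-rhotic lowering): hihafumfir → hihafumfer
  ⇒ Hilen hihafumfer
Only 'hihafumfer' matches the regular Hilen development of *hehapumper.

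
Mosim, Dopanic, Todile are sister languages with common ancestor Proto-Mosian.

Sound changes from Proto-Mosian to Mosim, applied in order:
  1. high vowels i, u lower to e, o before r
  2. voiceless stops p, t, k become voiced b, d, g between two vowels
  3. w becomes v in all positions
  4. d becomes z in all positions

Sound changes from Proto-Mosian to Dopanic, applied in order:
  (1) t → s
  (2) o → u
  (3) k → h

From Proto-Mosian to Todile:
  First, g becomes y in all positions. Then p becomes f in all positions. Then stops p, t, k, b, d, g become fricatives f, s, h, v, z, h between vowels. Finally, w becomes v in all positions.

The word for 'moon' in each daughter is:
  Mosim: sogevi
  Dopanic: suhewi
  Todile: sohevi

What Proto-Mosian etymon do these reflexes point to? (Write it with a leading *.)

Position 3: Mosim has g, Dopanic has h, Todile has h. Taking the neighbouring segments as reconstructed: Mosim g could go back to *k or *g; Dopanic h could go back to *k or *h; Todile h could go back to *k or *h — the one source consistent with every daughter is *k.
Position 5: Mosim has v, Dopanic has w, Todile has v. Dopanic preserves w here (none of its changes turn any other segment into w), so the proto-segment is *w.
This points to *sokewi. Verify forward in each daughter:
Mosim: start from *sokewi.
  rule 1: no change — sokewi
  rule 2 (intervocalic voicing): sokewi → sogewi
  rule 3 (unconditioned shift): sogewi → sogevi
  rule 4: no change — sogevi
  ⇒ Mosim sogevi
Dopanic: *sokewi > sukewi > suhewi  (by vowel merger, unconditioned shift)
Todile: *sokewi
  sokewi (rule 1 does not apply)
  sokewi (rule 2 does not apply)
  sokewi → sohewi   [intervocalic lenition]
  sohewi → sohevi   [unconditioned shift]
  giving Todile sohevi.
No other proto-form is consistent with every reflex, so the reconstruction is *sokewi.

*sokewi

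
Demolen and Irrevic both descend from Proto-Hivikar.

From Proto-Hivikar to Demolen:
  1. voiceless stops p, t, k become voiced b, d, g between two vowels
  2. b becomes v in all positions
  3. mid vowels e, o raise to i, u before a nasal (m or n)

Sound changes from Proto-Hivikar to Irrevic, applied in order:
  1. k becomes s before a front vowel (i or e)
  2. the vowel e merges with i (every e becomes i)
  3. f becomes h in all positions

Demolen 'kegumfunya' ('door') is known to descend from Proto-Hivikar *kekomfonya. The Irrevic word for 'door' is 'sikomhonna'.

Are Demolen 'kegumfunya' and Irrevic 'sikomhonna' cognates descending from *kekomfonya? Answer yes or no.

no

Derive the expected Irrevic reflex of *kekomfonya:
Irrevic: *kekomfonya > sekomfonya > sikomfonya > sikomhonya  (by palatalisation, vowel merger, unconditioned shift)
The regular Irrevic reflex would be 'sikomhonya', but the attested form is 'sikomhonna'. The correspondence is irregular, so they are not cognates (the Irrevic form has a different source).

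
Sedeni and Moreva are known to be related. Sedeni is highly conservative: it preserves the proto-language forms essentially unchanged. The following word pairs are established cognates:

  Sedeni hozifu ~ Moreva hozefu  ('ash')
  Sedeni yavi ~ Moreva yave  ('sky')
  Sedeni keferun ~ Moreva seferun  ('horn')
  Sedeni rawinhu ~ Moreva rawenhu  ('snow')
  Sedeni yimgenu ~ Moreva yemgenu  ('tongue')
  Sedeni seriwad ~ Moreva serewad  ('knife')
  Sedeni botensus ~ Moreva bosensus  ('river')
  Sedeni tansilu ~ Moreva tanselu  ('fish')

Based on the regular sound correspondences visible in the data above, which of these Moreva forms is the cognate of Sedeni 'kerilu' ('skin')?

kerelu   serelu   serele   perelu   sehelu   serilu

keferun ~ seferun — Sedeni k corresponds to Moreva s word-initially before a front vowel.
seriwad ~ serewad, tansilu ~ tanselu — Sedeni i corresponds to Moreva e after a consonant, before a consonant other than r, m, n, p, b, f, v.
Applying these to Sedeni 'kerilu':
  kerilu → serilu   (k→s word-initially before a front vowel)
  serilu → serelu   (i→e after a consonant, before a consonant other than r, m, n, p, b, f, v)
So the Moreva cognate is 'serelu'.

serelu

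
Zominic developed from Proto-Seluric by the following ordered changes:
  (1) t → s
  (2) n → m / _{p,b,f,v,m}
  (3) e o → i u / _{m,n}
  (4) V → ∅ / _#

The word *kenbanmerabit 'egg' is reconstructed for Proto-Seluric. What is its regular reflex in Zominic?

kimbammerabis

Zominic: *kenbanmerabit > kenbanmerabis > kembammerabis > kimbammerabis  (by unconditioned shift, nasal place assimilation, pre-nasal raising)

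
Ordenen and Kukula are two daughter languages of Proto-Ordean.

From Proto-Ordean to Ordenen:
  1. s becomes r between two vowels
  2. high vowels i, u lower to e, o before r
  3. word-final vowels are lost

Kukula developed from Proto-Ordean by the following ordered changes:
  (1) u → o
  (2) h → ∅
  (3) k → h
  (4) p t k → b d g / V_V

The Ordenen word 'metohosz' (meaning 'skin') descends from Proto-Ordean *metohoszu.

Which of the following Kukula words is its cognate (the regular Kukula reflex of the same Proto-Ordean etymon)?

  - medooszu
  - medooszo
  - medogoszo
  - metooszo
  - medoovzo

medooszo

Kukula: *metohoszu > metohoszo > metooszo > medooszo  (by vowel merger, h-loss, intervocalic voicing)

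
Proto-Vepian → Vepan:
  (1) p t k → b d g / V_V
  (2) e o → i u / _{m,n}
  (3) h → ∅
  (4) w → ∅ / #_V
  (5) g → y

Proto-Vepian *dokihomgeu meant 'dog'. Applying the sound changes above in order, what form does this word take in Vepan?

Vepan: start from *dokihomgeu.
  rule 1 (intervocalic voicing): dokihomgeu → dogihomgeu
  rule 2 (pre-nasal raising): dogihomgeu → dogihumgeu
  rule 3 (h-loss): dogihumgeu → dogiumgeu
  rule 4: no change — dogiumgeu
  rule 5 (unconditioned shift): dogiumgeu → doyiumyeu
  ⇒ Vepan doyiumyeu

doyiumyeu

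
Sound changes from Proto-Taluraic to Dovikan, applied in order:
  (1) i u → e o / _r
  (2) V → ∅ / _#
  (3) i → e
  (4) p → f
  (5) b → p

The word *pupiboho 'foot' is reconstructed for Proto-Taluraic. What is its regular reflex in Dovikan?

fufepoh

Dovikan: start from *pupiboho.
  rule 1: no change — pupiboho
  rule 2 (apocope): pupiboho → pupiboh
  rule 3 (vowel merger): pupiboh → pupeboh
  rule 4 (unconditioned shift): pupeboh → fufeboh
  rule 5 (unconditioned shift): fufeboh → fufepoh
  ⇒ Dovikan fufepoh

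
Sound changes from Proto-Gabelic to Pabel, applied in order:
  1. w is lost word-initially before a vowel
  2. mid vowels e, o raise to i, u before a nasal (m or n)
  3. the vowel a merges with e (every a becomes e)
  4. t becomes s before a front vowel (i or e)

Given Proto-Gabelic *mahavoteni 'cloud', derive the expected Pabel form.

mehevosini

Pabel: *mahavoteni > mahavotini > mehevotini > mehevosini  (by pre-nasal raising, vowel merger, palatalisation)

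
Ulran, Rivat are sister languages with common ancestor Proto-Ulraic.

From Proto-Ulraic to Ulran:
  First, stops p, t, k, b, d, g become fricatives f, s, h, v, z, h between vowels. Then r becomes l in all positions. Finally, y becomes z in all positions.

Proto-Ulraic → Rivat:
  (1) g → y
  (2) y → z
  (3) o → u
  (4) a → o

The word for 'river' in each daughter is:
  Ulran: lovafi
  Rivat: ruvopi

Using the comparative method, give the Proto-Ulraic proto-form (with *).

*rovapi

Position 2: Ulran has o, Rivat has u. Ulran preserves o here (none of its changes turn any other segment into o), so the proto-segment is *o.
Position 4: Ulran has a, Rivat has o. Ulran preserves a here (none of its changes turn any other segment into a), so the proto-segment is *a.
Continuing position by position gives *rovapi; check it forward:
Ulran: start from *rovapi.
  rule 1 (intervocalic lenition): rovapi → rovafi
  rule 2 (unconditioned shift): rovafi → lovafi
  rule 3: no change — lovafi
  ⇒ Ulran lovafi
Rivat: *rovapi > ruvapi > ruvopi  (by vowel merger, vowel merger)
No other proto-form is consistent with every reflex, so the reconstruction is *rovapi.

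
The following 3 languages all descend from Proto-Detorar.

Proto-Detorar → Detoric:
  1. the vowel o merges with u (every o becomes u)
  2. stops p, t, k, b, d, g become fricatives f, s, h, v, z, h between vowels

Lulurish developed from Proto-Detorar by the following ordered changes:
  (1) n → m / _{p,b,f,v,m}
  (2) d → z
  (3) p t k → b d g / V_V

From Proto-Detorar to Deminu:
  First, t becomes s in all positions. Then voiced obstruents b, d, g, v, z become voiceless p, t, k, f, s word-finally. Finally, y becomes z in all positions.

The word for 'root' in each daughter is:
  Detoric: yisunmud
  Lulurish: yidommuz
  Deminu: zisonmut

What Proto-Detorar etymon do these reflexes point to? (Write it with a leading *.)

Position 8: Detoric has d, Lulurish has z, Deminu has t. Detoric preserves d here (none of its changes turn any other segment into d), so the proto-segment is *d.
Position 5: Detoric has n, Lulurish has m, Deminu has n. Detoric preserves n here (none of its changes turn any other segment into n), so the proto-segment is *n.
Position 1: Detoric has y, Lulurish has y, Deminu has z. Detoric preserves y here (none of its changes turn any other segment into y), so the proto-segment is *y.
Verify the candidate proto-form against each daughter:
Detoric: start from *yitonmud.
  rule 1 (vowel merger): yitonmud → yitunmud
  rule 2 (intervocalic lenition): yitunmud → yisunmud
  ⇒ Detoric yisunmud
Lulurish: *yitonmud
  yitonmud → yitommud   [nasal place assimilation]
  yitommud → yitommuz   [unconditioned shift]
  yitommuz → yidommuz   [intervocalic voicing]
  giving Lulurish yidommuz.
Deminu: *yitonmud > yisonmud > yisonmut > zisonmut  (by unconditioned shift, final devoicing, unconditioned shift)
Only *yitonmud yields all of Detoric yisunmud, Lulurish yidommuz, Deminu zisonmut.

*yitonmud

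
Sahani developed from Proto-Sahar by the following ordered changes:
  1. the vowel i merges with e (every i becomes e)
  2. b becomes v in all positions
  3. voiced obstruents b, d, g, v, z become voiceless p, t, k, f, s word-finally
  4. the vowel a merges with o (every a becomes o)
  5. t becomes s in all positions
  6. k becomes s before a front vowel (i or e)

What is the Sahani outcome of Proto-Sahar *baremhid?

voremhes

Sahani: *baremhid
  baremhid → baremhed   [vowel merger]
  baremhed → varemhed   [unconditioned shift]
  varemhed → varemhet   [final devoicing]
  varemhet → voremhet   [vowel merger]
  voremhet → voremhes   [unconditioned shift]
  voremhes (rule 6 does not apply)
  giving Sahani voremhes.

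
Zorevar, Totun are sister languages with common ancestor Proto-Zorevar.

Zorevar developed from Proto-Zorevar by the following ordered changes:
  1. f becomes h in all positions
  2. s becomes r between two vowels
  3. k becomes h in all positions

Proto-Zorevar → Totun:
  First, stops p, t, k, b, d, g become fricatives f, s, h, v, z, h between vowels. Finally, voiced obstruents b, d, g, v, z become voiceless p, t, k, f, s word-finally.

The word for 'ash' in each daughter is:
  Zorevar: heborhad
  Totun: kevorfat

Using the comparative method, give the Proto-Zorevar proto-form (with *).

*keborfad

Position 3: Zorevar has b, Totun has v. Zorevar preserves b here (none of its changes turn any other segment into b), so the proto-segment is *b.
Position 8: Zorevar has d, Totun has t. Zorevar preserves d here (none of its changes turn any other segment into d), so the proto-segment is *d.
Continuing position by position gives *keborfad; check it forward:
Zorevar: *keborfad > keborhad > heborhad  (by unconditioned shift, unconditioned shift)
Totun: start from *keborfad.
  rule 1 (intervocalic lenition): keborfad → kevorfad
  rule 2 (final devoicing): kevorfad → kevorfat
  ⇒ Totun kevorfat
No other proto-form is consistent with every reflex, so the reconstruction is *keborfad.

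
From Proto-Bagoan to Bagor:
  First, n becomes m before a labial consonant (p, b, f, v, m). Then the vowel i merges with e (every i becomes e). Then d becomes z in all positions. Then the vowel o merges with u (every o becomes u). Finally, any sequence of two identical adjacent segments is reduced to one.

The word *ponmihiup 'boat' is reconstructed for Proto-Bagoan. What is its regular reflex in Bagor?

pumeheup

Bagor: *ponmihiup
  ponmihiup → pommihiup   [nasal place assimilation]
  pommihiup → pommeheup   [vowel merger]
  pommeheup (rule 3 does not apply)
  pommeheup → pummeheup   [vowel merger]
  pummeheup → pumeheup   [degemination]
  giving Bagor pumeheup.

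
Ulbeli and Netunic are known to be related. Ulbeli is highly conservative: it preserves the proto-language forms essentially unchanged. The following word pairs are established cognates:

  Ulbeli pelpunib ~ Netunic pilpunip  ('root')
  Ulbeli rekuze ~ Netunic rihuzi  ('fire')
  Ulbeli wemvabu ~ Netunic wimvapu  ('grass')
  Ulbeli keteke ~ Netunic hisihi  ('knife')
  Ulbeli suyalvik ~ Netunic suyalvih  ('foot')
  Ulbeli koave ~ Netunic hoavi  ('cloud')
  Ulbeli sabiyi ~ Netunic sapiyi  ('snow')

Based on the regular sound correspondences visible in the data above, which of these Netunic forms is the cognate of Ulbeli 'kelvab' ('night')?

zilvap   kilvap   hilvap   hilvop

hilvap

keteke ~ hisihi — Ulbeli k corresponds to Netunic h word-initially before a front vowel.
pelpunib ~ pilpunip, rekuze ~ rihuzi — Ulbeli e corresponds to Netunic i after a consonant, before a consonant other than r, m, n, p, b, f, v.
pelpunib ~ pilpunip — Ulbeli b corresponds to Netunic p word-finally.
Applying these to Ulbeli 'kelvab':
  kelvab → helvab   (k→h word-initially before a front vowel)
  helvab → hilvab   (e→i after a consonant, before a consonant other than r, m, n, p, b, f, v)
  hilvab → hilvap   (b→p word-finally)
So the Netunic cognate is 'hilvap'.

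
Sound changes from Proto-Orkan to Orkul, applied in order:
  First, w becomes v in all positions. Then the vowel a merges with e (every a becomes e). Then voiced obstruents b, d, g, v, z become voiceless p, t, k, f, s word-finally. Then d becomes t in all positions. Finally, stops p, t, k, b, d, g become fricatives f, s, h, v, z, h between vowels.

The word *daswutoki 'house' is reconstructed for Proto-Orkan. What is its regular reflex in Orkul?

tesvusohi

Orkul: *daswutoki > dasvutoki > desvutoki > tesvutoki > tesvusohi  (by unconditioned shift, vowel merger, unconditioned shift, intervocalic lenition)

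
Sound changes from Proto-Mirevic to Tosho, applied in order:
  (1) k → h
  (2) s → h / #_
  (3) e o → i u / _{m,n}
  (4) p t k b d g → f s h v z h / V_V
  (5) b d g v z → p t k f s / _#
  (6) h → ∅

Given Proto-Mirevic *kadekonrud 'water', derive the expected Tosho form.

Tosho: start from *kadekonrud.
  rule 1 (unconditioned shift): kadekonrud → hadehonrud
  rule 2: no change — hadehonrud
  rule 3 (pre-nasal raising): hadehonrud → hadehunrud
  rule 4 (intervocalic lenition): hadehunrud → hazehunrud
  rule 5 (final devoicing): hazehunrud → hazehunrut
  rule 6 (h-loss): hazehunrut → azeunrut
  ⇒ Tosho azeunrut

azeunrut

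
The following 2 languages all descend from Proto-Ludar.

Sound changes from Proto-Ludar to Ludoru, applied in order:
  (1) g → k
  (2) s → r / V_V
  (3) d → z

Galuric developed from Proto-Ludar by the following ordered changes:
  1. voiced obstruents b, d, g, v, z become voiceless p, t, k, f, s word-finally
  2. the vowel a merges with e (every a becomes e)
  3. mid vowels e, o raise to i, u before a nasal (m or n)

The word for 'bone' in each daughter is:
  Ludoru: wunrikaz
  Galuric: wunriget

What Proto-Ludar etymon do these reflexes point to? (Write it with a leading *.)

Position 7: Ludoru has a, Galuric has e. Ludoru preserves a here (none of its changes turn any other segment into a), so the proto-segment is *a.
Position 6: Ludoru has k, Galuric has g. Galuric preserves g here (none of its changes turn any other segment into g), so the proto-segment is *g.
Position 8: Ludoru has z, Galuric has t. Taking the neighbouring segments as reconstructed: Ludoru z could go back to *d or *z; Galuric t could go back to *t or *d — the one source consistent with every daughter is *d.
Verify the candidate proto-form against each daughter:
Ludoru: *wunrigad
  wunrigad → wunrikad   [unconditioned shift]
  wunrikad (rule 2 does not apply)
  wunrikad → wunrikaz   [unconditioned shift]
  giving Ludoru wunrikaz.
Galuric: *wunrigad
  wunrigad → wunrigat   [final devoicing]
  wunrigat → wunriget   [vowel merger]
  wunriget (rule 3 does not apply)
  giving Galuric wunriget.
Only *wunrigad yields all of Ludoru wunrikaz, Galuric wunriget.

*wunrigad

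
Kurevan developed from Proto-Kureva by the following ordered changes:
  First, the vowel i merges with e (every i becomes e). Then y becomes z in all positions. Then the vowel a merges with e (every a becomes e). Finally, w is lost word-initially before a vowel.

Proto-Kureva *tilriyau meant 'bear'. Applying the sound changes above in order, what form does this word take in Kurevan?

telrezeu

Kurevan: *tilriyau > telreyau > telrezau > telrezeu  (by vowel merger, unconditioned shift, vowel merger)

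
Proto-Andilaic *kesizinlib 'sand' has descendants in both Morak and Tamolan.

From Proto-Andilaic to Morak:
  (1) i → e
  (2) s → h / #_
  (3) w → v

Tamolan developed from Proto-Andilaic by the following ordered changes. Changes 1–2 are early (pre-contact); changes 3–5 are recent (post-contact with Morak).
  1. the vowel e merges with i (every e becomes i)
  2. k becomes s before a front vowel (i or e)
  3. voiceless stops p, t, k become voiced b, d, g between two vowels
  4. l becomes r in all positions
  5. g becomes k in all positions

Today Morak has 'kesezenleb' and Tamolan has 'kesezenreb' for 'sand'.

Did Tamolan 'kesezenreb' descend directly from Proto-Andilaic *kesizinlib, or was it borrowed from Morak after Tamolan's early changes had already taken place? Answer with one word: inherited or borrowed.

If inherited, *kesizinlib would pass through all of Tamolan's changes:
Tamolan: *kesizinlib
  kesizinlib → kisizinlib   [vowel merger]
  kisizinlib → sisizinlib   [palatalisation]
  sisizinlib (rule 3 does not apply)
  sisizinlib → sisizinrib   [unconditioned shift]
  sisizinrib (rule 5 does not apply)
  giving Tamolan sisizinrib.
If borrowed from Morak 'kesezenleb' after the early changes, it would undergo only the recent ones:
  rule 3 (intervocalic voicing): no change (kesezenleb)
  rule 4 (unconditioned shift): kesezenleb → kesezenreb
  rule 5 (unconditioned shift): no change (kesezenreb)
  ⇒ as a loan: kesezenreb
Tamolan 'kesezenreb' matches the loan outcome 'kesezenreb', not the inherited 'sisizinrib' — it skipped the early Tamolan changes, so it was borrowed from Morak.

borrowed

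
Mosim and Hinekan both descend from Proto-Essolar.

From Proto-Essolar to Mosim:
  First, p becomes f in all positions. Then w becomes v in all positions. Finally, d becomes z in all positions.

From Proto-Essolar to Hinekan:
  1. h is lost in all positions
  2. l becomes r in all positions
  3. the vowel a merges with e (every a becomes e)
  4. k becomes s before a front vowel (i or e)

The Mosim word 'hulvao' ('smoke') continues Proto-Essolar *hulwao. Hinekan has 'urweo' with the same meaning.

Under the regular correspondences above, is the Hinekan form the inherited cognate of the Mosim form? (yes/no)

yes

Derive the expected Hinekan reflex of *hulwao:
Hinekan: *hulwao
  hulwao → ulwao   [h-loss]
  ulwao → urwao   [unconditioned shift]
  urwao → urweo   [vowel merger]
  urweo (rule 4 does not apply)
  giving Hinekan urweo.
Hinekan 'urweo' matches the regular reflex exactly, so the pair is cognate.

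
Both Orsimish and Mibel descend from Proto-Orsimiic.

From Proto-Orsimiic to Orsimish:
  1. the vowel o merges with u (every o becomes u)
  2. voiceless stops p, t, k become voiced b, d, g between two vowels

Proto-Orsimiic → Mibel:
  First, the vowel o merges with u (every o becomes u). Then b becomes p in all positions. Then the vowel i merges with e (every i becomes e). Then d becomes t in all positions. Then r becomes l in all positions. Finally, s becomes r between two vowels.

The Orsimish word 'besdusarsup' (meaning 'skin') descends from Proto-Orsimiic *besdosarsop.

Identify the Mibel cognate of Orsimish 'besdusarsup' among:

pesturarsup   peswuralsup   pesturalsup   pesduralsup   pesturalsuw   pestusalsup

pesturalsup

Mibel: *besdosarsop > besdusarsup > pesdusarsup > pestusarsup > pestusalsup > pesturalsup  (by vowel merger, unconditioned shift, unconditioned shift, unconditioned shift, rhotacism)
The other candidates each miss or misapply at least one Mibel change.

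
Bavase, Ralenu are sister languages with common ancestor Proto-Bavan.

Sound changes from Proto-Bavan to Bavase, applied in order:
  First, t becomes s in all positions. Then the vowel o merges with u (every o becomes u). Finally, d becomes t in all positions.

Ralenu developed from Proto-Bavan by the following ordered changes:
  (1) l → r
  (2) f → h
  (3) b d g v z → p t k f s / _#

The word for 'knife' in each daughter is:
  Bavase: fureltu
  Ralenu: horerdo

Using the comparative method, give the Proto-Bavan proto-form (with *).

*foreldo

Position 5: Bavase has l, Ralenu has r. Bavase preserves l here (none of its changes turn any other segment into l), so the proto-segment is *l.
Position 1: Bavase has f, Ralenu has h. Bavase preserves f here (none of its changes turn any other segment into f), so the proto-segment is *f.
Position 7: Bavase has u, Ralenu has o. Ralenu preserves o here (none of its changes turn any other segment into o), so the proto-segment is *o.
Continuing position by position gives *foreldo; check it forward:
Bavase: *foreldo
  foreldo (rule 1 does not apply)
  foreldo → fureldu   [vowel merger]
  fureldu → fureltu   [unconditioned shift]
  giving Bavase fureltu.
Ralenu: start from *foreldo.
  rule 1 (unconditioned shift): foreldo → forerdo
  rule 2 (unconditioned shift): forerdo → horerdo
  rule 3: no change — horerdo
  ⇒ Ralenu horerdo
No other proto-form is consistent with every reflex, so the reconstruction is *foreldo.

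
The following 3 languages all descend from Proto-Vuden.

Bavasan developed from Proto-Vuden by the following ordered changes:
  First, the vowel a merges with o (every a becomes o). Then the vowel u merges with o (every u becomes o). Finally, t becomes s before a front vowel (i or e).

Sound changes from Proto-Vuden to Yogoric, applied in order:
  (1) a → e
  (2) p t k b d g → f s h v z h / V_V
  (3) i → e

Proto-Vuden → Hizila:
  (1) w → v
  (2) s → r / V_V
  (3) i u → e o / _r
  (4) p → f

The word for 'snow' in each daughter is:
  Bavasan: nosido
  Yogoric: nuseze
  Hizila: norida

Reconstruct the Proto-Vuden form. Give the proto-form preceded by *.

Position 5: Bavasan has d, Yogoric has z, Hizila has d. Bavasan preserves d here (none of its changes turn any other segment into d), so the proto-segment is *d.
Position 2: Bavasan has o, Yogoric has u, Hizila has o. Yogoric preserves u here (none of its changes turn any other segment into u), so the proto-segment is *u.
This points to *nusida. Verify forward in each daughter:
Bavasan: *nusida
  nusida → nusido   [vowel merger]
  nusido → nosido   [vowel merger]
  nosido (rule 3 does not apply)
  giving Bavasan nosido.
Yogoric: *nusida
  nusida → nuside   [vowel merger]
  nuside → nusize   [intervocalic lenition]
  nusize → nuseze   [vowel merger]
  giving Yogoric nuseze.
Hizila: *nusida > nurida > norida  (by rhotacism, pre-rhotic lowering)
Only *nusida yields all of Bavasan nosido, Yogoric nuseze, Hizila norida.

*nusida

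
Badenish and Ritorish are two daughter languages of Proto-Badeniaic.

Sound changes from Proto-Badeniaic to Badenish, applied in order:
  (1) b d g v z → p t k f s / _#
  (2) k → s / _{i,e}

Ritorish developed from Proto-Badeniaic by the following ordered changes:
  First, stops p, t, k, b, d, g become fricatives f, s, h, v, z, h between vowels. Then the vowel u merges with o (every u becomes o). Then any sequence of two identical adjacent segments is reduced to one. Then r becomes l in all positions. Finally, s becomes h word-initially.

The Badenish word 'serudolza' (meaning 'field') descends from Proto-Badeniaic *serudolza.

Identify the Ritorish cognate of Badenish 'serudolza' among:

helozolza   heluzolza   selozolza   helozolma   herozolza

helozolza

Ritorish: *serudolza
  serudolza → seruzolza   [intervocalic lenition]
  seruzolza → serozolza   [vowel merger]
  serozolza (rule 3 does not apply)
  serozolza → selozolza   [unconditioned shift]
  selozolza → helozolza   [debuccalisation]
  giving Ritorish helozolza.
Only 'helozolza' matches the regular Ritorish development of *serudolza.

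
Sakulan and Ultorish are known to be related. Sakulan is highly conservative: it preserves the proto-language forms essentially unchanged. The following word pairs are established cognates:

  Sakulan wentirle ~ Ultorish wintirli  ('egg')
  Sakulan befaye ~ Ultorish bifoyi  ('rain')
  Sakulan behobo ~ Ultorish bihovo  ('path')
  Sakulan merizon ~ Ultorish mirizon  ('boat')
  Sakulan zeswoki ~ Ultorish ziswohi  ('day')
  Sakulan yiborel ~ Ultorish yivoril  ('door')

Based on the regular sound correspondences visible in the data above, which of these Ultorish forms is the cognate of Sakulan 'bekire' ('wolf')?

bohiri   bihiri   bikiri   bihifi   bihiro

bihiri

behobo ~ bihovo, zeswoki ~ ziswohi — Sakulan e corresponds to Ultorish i after a consonant, before a consonant other than r, m, n, p, b, f, v.
zeswoki ~ ziswohi — Sakulan k corresponds to Ultorish h between vowels (before a front vowel).
wentirle ~ wintirli, befaye ~ bifoyi — Sakulan e corresponds to Ultorish i word-finally.
Applying these to Sakulan 'bekire':
  bekire → bikire   (e→i after a consonant, before a consonant other than r, m, n, p, b, f, v)
  bikire → bihire   (k→h between vowels (before a front vowel))
  bihire → bihiri   (e→i word-finally)
So the Ultorish cognate is 'bihiri'.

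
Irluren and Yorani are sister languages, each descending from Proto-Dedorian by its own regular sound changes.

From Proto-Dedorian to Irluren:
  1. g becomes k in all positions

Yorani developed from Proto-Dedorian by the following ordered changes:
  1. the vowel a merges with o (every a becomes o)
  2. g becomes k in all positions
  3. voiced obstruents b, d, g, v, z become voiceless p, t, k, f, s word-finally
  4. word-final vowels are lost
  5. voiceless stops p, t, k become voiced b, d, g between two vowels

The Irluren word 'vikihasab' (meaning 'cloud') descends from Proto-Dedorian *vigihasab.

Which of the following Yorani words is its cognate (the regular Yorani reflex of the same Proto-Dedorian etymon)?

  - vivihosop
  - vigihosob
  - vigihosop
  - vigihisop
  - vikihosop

vigihosop

Yorani: *vigihasab
  vigihasab → vigihosob   [vowel merger]
  vigihosob → vikihosob   [unconditioned shift]
  vikihosob → vikihosop   [final devoicing]
  vikihosop (rule 4 does not apply)
  vikihosop → vigihosop   [intervocalic voicing]
  giving Yorani vigihosop.
Among the options, 'vigihosop' alone shows every Yorani change applied in order.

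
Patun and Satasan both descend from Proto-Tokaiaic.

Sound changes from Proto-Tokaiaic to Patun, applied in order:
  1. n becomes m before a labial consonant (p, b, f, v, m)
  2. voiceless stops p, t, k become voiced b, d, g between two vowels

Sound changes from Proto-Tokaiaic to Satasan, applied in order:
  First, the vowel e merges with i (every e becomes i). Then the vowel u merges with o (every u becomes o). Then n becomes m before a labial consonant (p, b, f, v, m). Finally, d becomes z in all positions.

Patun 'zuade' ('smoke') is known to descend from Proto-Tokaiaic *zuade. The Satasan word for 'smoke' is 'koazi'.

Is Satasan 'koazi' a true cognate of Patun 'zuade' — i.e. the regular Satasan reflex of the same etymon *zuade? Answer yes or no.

Derive the expected Satasan reflex of *zuade:
Satasan: start from *zuade.
  rule 1 (vowel merger): zuade → zuadi
  rule 2 (vowel merger): zuadi → zoadi
  rule 3: no change — zoadi
  rule 4 (unconditioned shift): zoadi → zoazi
  ⇒ Satasan zoazi
The regular Satasan reflex would be 'zoazi', but the attested form is 'koazi'. The correspondence is irregular, so they are not cognates (the Satasan form has a different source).

no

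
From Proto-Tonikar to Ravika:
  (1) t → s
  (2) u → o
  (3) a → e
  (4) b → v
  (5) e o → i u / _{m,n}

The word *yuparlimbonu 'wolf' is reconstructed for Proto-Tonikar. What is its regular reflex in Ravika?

Ravika: *yuparlimbonu
  yuparlimbonu (rule 1 does not apply)
  yuparlimbonu → yoparlimbono   [vowel merger]
  yoparlimbono → yoperlimbono   [vowel merger]
  yoperlimbono → yoperlimvono   [unconditioned shift]
  yoperlimvono → yoperlimvuno   [pre-nasal raising]
  giving Ravika yoperlimvuno.

yoperlimvuno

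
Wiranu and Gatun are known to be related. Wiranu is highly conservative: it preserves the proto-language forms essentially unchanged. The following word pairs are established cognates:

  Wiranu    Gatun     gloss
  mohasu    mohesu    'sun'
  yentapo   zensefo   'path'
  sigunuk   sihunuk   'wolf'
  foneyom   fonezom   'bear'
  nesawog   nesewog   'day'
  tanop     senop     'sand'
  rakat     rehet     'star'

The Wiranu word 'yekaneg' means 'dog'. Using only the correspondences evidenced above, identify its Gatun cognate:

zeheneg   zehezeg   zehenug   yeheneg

yentapo ~ zensefo — Wiranu y corresponds to Gatun z word-initially before a front vowel.
rakat ~ rehet — Wiranu k corresponds to Gatun h between vowels (before a back vowel).
tanop ~ senop — Wiranu a corresponds to Gatun e after a consonant, before a nasal.
Applying these to Wiranu 'yekaneg':
  yekaneg → zekaneg   (y→z word-initially before a front vowel)
  zekaneg → zehaneg   (k→h between vowels (before a back vowel))
  zehaneg → zeheneg   (a→e after a consonant, before a nasal)
So the Gatun cognate is 'zeheneg'.

zeheneg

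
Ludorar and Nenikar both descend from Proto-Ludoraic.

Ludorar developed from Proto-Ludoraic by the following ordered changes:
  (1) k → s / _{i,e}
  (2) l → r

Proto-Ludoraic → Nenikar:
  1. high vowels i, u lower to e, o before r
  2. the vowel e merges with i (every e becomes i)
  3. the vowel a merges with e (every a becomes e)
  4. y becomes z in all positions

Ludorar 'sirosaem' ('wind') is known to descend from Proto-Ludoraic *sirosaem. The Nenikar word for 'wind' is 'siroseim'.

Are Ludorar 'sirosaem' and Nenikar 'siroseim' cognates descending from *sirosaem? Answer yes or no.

yes

Derive the expected Nenikar reflex of *sirosaem:
Nenikar: *sirosaem
  sirosaem → serosaem   [pre-rhotic lowering]
  serosaem → sirosaim   [vowel merger]
  sirosaim → siroseim   [vowel merger]
  siroseim (rule 4 does not apply)
  giving Nenikar siroseim.
Nenikar 'siroseim' matches the regular reflex exactly, so the pair is cognate.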